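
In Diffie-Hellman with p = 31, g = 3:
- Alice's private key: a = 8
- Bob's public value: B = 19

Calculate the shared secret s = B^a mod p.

Step 1: s = B^a mod p = 19^8 mod 31.
  19^1 mod 31 = 19
  19^2 mod 31 = (19 * 19) mod 31 = 20
  19^3 mod 31 = (20 * 19) mod 31 = 8
  19^4 mod 31 = (8 * 19) mod 31 = 28
  19^5 mod 31 = (28 * 19) mod 31 = 5
  19^6 mod 31 = (5 * 19) mod 31 = 2
  19^7 mod 31 = (2 * 19) mod 31 = 7
  19^8 mod 31 = (7 * 19) mod 31 = 9
Result: shared secret = 9.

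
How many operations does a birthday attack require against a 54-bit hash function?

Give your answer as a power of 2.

Step 1: The birthday paradox gives collision probability ~50% after sqrt(2^n) = 2^(n/2) hashes.
Step 2: For 54-bit output: 2^(54/2) = 2^27.
Step 3: Approximately 2^27 hash computations needed.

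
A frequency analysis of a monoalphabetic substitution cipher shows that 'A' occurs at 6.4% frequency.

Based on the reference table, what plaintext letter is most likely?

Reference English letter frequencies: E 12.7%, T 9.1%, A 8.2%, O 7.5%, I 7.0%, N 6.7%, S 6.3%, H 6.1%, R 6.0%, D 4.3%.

Step 1: The observed frequency is 6.4%.
Step 2: Compare with English frequencies:
  E: 12.7% (difference: 6.3%)
  T: 9.1% (difference: 2.7%)
  A: 8.2% (difference: 1.8%)
  O: 7.5% (difference: 1.1%)
  I: 7.0% (difference: 0.6%)
  N: 6.7% (difference: 0.3%)
  S: 6.3% (difference: 0.1%) <-- closest
  H: 6.1% (difference: 0.3%)
  R: 6.0% (difference: 0.4%)
  D: 4.3% (difference: 2.1%)
Step 3: 'A' most likely represents 'S' (frequency 6.3%).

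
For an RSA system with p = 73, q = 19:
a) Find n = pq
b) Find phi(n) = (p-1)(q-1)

Step 1: n = p * q = 73 * 19 = 1387.
Step 2: phi(n) = (p-1)(q-1) = 72 * 18 = 1296.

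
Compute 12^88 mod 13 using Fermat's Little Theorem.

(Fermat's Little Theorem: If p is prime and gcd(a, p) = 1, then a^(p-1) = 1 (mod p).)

Step 1: Since 13 is prime, by Fermat's Little Theorem: 12^12 = 1 (mod 13).
Step 2: Reduce exponent: 88 mod 12 = 4.
Step 3: So 12^88 = 12^4 (mod 13).
Step 4: 12^4 mod 13 = 1.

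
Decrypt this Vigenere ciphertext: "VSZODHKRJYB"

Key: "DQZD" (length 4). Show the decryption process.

Step 1: Key 'DQZD' has length 4. Extended key: DQZDDQZDDQZ
Step 2: Decrypt each position:
  V(21) - D(3) = 18 = S
  S(18) - Q(16) = 2 = C
  Z(25) - Z(25) = 0 = A
  O(14) - D(3) = 11 = L
  D(3) - D(3) = 0 = A
  H(7) - Q(16) = 17 = R
  K(10) - Z(25) = 11 = L
  R(17) - D(3) = 14 = O
  J(9) - D(3) = 6 = G
  Y(24) - Q(16) = 8 = I
  B(1) - Z(25) = 2 = C
Plaintext: SCALARLOGIC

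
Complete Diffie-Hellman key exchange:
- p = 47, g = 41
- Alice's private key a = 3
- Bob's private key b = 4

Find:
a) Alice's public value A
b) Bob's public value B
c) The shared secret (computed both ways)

Step 1: A = g^a mod p = 41^3 mod 47 = 19.
Step 2: B = g^b mod p = 41^4 mod 47 = 27.
Step 3: Alice computes s = B^a mod p = 27^3 mod 47 = 37.
Step 4: Bob computes s = A^b mod p = 19^4 mod 47 = 37.
Both sides agree: shared secret = 37.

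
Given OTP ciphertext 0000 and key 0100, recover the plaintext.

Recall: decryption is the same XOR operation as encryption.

Step 1: XOR ciphertext with key:
  Ciphertext: 0000
  Key:        0100
  XOR:        0100
Step 2: Plaintext = 0100 = 4 in decimal.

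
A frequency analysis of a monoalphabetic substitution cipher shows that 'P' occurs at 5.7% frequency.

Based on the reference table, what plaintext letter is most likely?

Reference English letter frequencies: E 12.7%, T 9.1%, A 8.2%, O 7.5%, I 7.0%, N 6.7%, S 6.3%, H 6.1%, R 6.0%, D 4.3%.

Step 1: The observed frequency is 5.7%.
Step 2: Compare with English frequencies:
  E: 12.7% (difference: 7.0%)
  T: 9.1% (difference: 3.4%)
  A: 8.2% (difference: 2.5%)
  O: 7.5% (difference: 1.8%)
  I: 7.0% (difference: 1.3%)
  N: 6.7% (difference: 1.0%)
  S: 6.3% (difference: 0.6%)
  H: 6.1% (difference: 0.4%)
  R: 6.0% (difference: 0.3%) <-- closest
  D: 4.3% (difference: 1.4%)
Step 3: 'P' most likely represents 'R' (frequency 6.0%).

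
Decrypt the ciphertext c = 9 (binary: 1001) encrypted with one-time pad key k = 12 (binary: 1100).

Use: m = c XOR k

Step 1: XOR ciphertext with key:
  Ciphertext: 1001
  Key:        1100
  XOR:        0101
Step 2: Plaintext = 0101 = 5 in decimal.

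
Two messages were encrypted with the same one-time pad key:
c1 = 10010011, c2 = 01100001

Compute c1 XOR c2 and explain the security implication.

Step 1: c1 XOR c2 = (m1 XOR k) XOR (m2 XOR k).
Step 2: By XOR associativity/commutativity: = m1 XOR m2 XOR k XOR k = m1 XOR m2.
Step 3: 10010011 XOR 01100001 = 11110010 = 242.
Step 4: The key cancels out! An attacker learns m1 XOR m2 = 242, revealing the relationship between plaintexts.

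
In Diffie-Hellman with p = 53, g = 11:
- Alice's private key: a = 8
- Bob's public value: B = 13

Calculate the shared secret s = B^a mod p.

Step 1: s = B^a mod p = 13^8 mod 53.
  13^1 mod 53 = 13
  13^2 mod 53 = (13 * 13) mod 53 = 10
  13^3 mod 53 = (10 * 13) mod 53 = 24
  13^4 mod 53 = (24 * 13) mod 53 = 47
  13^5 mod 53 = (47 * 13) mod 53 = 28
  13^6 mod 53 = (28 * 13) mod 53 = 46
  13^7 mod 53 = (46 * 13) mod 53 = 15
  13^8 mod 53 = (15 * 13) mod 53 = 36
Result: shared secret = 36.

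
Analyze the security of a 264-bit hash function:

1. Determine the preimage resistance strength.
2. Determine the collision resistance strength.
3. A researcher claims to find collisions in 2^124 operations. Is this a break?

Step 1: Preimage resistance requires brute-force of 2^264 operations.
Step 2: Collision resistance (birthday bound) = 2^(264/2) = 2^132.
Step 3: The claimed attack costs 2^124 operations.
Step 4: Since 2^124 < 2^132, the claimed attack beats the generic birthday bound, so collision resistance is broken.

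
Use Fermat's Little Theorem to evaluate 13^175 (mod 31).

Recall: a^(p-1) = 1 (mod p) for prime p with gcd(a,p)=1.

Step 1: Since 31 is prime, by Fermat's Little Theorem: 13^30 = 1 (mod 31).
Step 2: Reduce exponent: 175 mod 30 = 25.
Step 3: So 13^175 = 13^25 (mod 31).
Step 4: 13^25 mod 31 = 26.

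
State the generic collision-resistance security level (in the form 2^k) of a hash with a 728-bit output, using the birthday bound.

Step 1: The birthday paradox gives collision probability ~50% after sqrt(2^n) = 2^(n/2) hashes.
Step 2: For 728-bit output: 2^(728/2) = 2^364.
Step 3: Approximately 2^364 hash computations needed.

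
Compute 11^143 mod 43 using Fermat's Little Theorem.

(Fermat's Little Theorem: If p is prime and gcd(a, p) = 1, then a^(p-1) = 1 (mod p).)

Step 1: Since 43 is prime, by Fermat's Little Theorem: 11^42 = 1 (mod 43).
Step 2: Reduce exponent: 143 mod 42 = 17.
Step 3: So 11^143 = 11^17 (mod 43).
Step 4: 11^17 mod 43 = 41.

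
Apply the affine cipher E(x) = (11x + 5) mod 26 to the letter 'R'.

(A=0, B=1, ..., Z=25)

Step 1: Convert 'R' to number: x = 17.
Step 2: E(17) = (11 * 17 + 5) mod 26 = 192 mod 26 = 10.
Step 3: Convert 10 back to letter: K.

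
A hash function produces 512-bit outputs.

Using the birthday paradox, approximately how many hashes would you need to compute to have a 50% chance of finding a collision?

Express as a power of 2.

Step 1: The birthday paradox gives collision probability ~50% after sqrt(2^n) = 2^(n/2) hashes.
Step 2: For 512-bit output: 2^(512/2) = 2^256.
Step 3: Approximately 2^256 hash computations needed.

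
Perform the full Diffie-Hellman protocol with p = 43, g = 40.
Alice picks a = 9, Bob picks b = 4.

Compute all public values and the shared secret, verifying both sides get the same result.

Step 1: A = g^a mod p = 40^9 mod 43 = 11.
Step 2: B = g^b mod p = 40^4 mod 43 = 38.
Step 3: Alice computes s = B^a mod p = 38^9 mod 43 = 21.
Step 4: Bob computes s = A^b mod p = 11^4 mod 43 = 21.
Both sides agree: shared secret = 21.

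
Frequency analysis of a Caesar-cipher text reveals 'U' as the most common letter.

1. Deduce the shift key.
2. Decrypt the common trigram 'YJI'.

Step 1: In English, 'E' is the most frequent letter (12.7%).
Step 2: The most frequent ciphertext letter is 'U' (position 20).
Step 3: Shift = (20 - 4) mod 26 = 16.
Step 4: Decrypt 'YJI' by shifting back 16:
  Y -> I
  J -> T
  I -> S
Step 5: 'YJI' decrypts to 'ITS'.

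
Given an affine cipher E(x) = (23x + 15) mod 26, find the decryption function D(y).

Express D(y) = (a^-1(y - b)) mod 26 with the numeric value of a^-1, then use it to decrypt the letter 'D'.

Step 1: Find a^-1, the modular inverse of 23 mod 26.
Step 2: We need 23 * a^-1 = 1 (mod 26).
Step 3: 23 * 17 = 391 = 15 * 26 + 1, so a^-1 = 17.
Step 4: D(y) = 17(y - 15) mod 26.
Step 5: Apply to 'D' (y = 3): D(3) = 17 * (3 - 15) mod 26 = 17 * -12 mod 26 = 4 -> 'E'.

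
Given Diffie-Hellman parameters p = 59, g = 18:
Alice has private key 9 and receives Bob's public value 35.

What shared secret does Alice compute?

Step 1: s = B^a mod p = 35^9 mod 59.
  35^1 mod 59 = 35
  35^2 mod 59 = (35 * 35) mod 59 = 45
  35^3 mod 59 = (45 * 35) mod 59 = 41
  35^4 mod 59 = (41 * 35) mod 59 = 19
  35^5 mod 59 = (19 * 35) mod 59 = 16
  35^6 mod 59 = (16 * 35) mod 59 = 29
  35^7 mod 59 = (29 * 35) mod 59 = 12
  35^8 mod 59 = (12 * 35) mod 59 = 7
  35^9 mod 59 = (7 * 35) mod 59 = 9
Result: shared secret = 9.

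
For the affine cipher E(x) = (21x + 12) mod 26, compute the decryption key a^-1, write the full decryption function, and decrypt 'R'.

Step 1: Find a^-1, the modular inverse of 21 mod 26.
Step 2: We need 21 * a^-1 = 1 (mod 26).
Step 3: 21 * 5 = 105 = 4 * 26 + 1, so a^-1 = 5.
Step 4: D(y) = 5(y - 12) mod 26.
Step 5: Apply to 'R' (y = 17): D(17) = 5 * (17 - 12) mod 26 = 5 * 5 mod 26 = 25 -> 'Z'.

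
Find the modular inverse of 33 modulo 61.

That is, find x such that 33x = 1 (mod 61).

Step 1: We need x such that 33 * x = 1 (mod 61).
Step 2: Using the extended Euclidean algorithm or trial:
  33 * 37 = 1221 = 20 * 61 + 1.
Step 3: Since 1221 mod 61 = 1, the inverse is x = 37.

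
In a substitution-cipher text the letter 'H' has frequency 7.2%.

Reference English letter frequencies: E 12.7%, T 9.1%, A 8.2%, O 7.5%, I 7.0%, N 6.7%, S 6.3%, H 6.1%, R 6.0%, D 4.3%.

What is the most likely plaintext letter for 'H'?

Step 1: The observed frequency is 7.2%.
Step 2: Compare with English frequencies:
  E: 12.7% (difference: 5.5%)
  T: 9.1% (difference: 1.9%)
  A: 8.2% (difference: 1.0%)
  O: 7.5% (difference: 0.3%)
  I: 7.0% (difference: 0.2%) <-- closest
  N: 6.7% (difference: 0.5%)
  S: 6.3% (difference: 0.9%)
  H: 6.1% (difference: 1.1%)
  R: 6.0% (difference: 1.2%)
  D: 4.3% (difference: 2.9%)
Step 3: 'H' most likely represents 'I' (frequency 7.0%).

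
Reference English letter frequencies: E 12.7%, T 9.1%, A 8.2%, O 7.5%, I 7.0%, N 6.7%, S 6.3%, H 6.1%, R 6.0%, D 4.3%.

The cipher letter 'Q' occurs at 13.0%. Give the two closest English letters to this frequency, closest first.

Step 1: Observed frequency of 'Q' is 13.0%.
Step 2: Compute distances to each reference frequency and sort:
  E (12.7%): difference = 0.3% <-- BEST
  T (9.1%): difference = 3.9% <-- RUNNER-UP
  A (8.2%): difference = 4.8%
  O (7.5%): difference = 5.5%
  I (7.0%): difference = 6.0%
Step 3: Most likely is 'E' (12.7%, diff 0.3%); second most likely is 'T' (9.1%, diff 3.9%).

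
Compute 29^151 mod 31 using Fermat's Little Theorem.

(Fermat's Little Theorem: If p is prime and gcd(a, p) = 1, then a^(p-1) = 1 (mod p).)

Step 1: Since 31 is prime, by Fermat's Little Theorem: 29^30 = 1 (mod 31).
Step 2: Reduce exponent: 151 mod 30 = 1.
Step 3: So 29^151 = 29^1 (mod 31).
Step 4: 29^1 mod 31 = 29.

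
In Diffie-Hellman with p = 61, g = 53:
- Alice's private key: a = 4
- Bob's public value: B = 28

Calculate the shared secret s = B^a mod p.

Step 1: s = B^a mod p = 28^4 mod 61.
  28^1 mod 61 = 28
  28^2 mod 61 = (28 * 28) mod 61 = 52
  28^3 mod 61 = (52 * 28) mod 61 = 53
  28^4 mod 61 = (53 * 28) mod 61 = 20
Result: shared secret = 20.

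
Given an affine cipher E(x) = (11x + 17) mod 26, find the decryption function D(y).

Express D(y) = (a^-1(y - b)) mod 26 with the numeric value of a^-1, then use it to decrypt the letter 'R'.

Step 1: Find a^-1, the modular inverse of 11 mod 26.
Step 2: We need 11 * a^-1 = 1 (mod 26).
Step 3: 11 * 19 = 209 = 8 * 26 + 1, so a^-1 = 19.
Step 4: D(y) = 19(y - 17) mod 26.
Step 5: Apply to 'R' (y = 17): D(17) = 19 * (17 - 17) mod 26 = 19 * 0 mod 26 = 0 -> 'A'.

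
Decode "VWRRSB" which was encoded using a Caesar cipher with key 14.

Step 1: Reverse the shift by subtracting 14 from each letter position.
  V (position 21) -> position (21-14) mod 26 = 7 -> H
  W (position 22) -> position (22-14) mod 26 = 8 -> I
  R (position 17) -> position (17-14) mod 26 = 3 -> D
  R (position 17) -> position (17-14) mod 26 = 3 -> D
  S (position 18) -> position (18-14) mod 26 = 4 -> E
  B (position 1) -> position (1-14) mod 26 = 13 -> N
Decrypted message: HIDDEN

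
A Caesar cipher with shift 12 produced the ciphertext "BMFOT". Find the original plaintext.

Step 1: Reverse the shift by subtracting 12 from each letter position.
  B (position 1) -> position (1-12) mod 26 = 15 -> P
  M (position 12) -> position (12-12) mod 26 = 0 -> A
  F (position 5) -> position (5-12) mod 26 = 19 -> T
  O (position 14) -> position (14-12) mod 26 = 2 -> C
  T (position 19) -> position (19-12) mod 26 = 7 -> H
Decrypted message: PATCH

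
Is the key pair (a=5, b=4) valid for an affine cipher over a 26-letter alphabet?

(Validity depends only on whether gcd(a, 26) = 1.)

Step 1: Compute gcd(5, 26).
Step 2: gcd(5, 26) = 1.
Since gcd = 1, 5 is coprime with 26, so it is a valid key.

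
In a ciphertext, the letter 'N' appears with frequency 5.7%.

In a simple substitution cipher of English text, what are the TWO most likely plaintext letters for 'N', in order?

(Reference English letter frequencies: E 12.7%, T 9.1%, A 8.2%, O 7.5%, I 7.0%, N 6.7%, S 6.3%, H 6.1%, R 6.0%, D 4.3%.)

Step 1: Observed frequency of 'N' is 5.7%.
Step 2: Compute distances to each reference frequency and sort:
  R (6.0%): difference = 0.3% <-- BEST
  H (6.1%): difference = 0.4% <-- RUNNER-UP
  S (6.3%): difference = 0.6%
  N (6.7%): difference = 1.0%
  I (7.0%): difference = 1.3%
Step 3: Most likely is 'R' (6.0%, diff 0.3%); second most likely is 'H' (6.1%, diff 0.4%).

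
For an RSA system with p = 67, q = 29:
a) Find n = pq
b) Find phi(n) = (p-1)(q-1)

Step 1: n = p * q = 67 * 29 = 1943.
Step 2: phi(n) = (p-1)(q-1) = 66 * 28 = 1848.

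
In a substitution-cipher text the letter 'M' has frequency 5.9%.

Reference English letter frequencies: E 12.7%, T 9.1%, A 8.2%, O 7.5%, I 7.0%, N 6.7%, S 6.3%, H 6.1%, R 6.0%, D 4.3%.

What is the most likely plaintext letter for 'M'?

Step 1: The observed frequency is 5.9%.
Step 2: Compare with English frequencies:
  E: 12.7% (difference: 6.8%)
  T: 9.1% (difference: 3.2%)
  A: 8.2% (difference: 2.3%)
  O: 7.5% (difference: 1.6%)
  I: 7.0% (difference: 1.1%)
  N: 6.7% (difference: 0.8%)
  S: 6.3% (difference: 0.4%)
  H: 6.1% (difference: 0.2%)
  R: 6.0% (difference: 0.1%) <-- closest
  D: 4.3% (difference: 1.6%)
Step 3: 'M' most likely represents 'R' (frequency 6.0%).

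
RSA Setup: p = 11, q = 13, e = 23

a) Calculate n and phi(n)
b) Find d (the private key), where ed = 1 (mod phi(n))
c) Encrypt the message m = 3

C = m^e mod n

Step 1: n = 11 * 13 = 143.
Step 2: phi(n) = (11-1)(13-1) = 10 * 12 = 120.
Step 3: Find d = 23^(-1) mod 120 = 47.
  Verify: 23 * 47 = 1081 = 1 (mod 120).
Step 4: C = 3^23 mod 143 = 126.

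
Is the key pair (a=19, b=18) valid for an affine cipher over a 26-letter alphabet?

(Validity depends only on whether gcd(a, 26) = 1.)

Step 1: Compute gcd(19, 26).
Step 2: gcd(19, 26) = 1.
Since gcd = 1, 19 is coprime with 26, so it is a valid key.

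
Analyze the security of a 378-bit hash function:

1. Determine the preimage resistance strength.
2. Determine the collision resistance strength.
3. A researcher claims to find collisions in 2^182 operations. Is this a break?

Step 1: Preimage resistance requires brute-force of 2^378 operations.
Step 2: Collision resistance (birthday bound) = 2^(378/2) = 2^189.
Step 3: The claimed attack costs 2^182 operations.
Step 4: Since 2^182 < 2^189, the claimed attack beats the generic birthday bound, so collision resistance is broken.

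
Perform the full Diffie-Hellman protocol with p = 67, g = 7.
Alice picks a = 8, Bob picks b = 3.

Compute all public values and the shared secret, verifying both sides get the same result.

Step 1: A = g^a mod p = 7^8 mod 67 = 54.
Step 2: B = g^b mod p = 7^3 mod 67 = 8.
Step 3: Alice computes s = B^a mod p = 8^8 mod 67 = 14.
Step 4: Bob computes s = A^b mod p = 54^3 mod 67 = 14.
Both sides agree: shared secret = 14.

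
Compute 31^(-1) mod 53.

Step 1: We need x such that 31 * x = 1 (mod 53).
Step 2: Using the extended Euclidean algorithm or trial:
  31 * 12 = 372 = 7 * 53 + 1.
Step 3: Since 372 mod 53 = 1, the inverse is x = 12.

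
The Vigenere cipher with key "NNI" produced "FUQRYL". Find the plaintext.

Step 1: Extend key: NNINNI
Step 2: Decrypt each letter (c - k) mod 26:
  F(5) - N(13) = (5-13) mod 26 = 18 = S
  U(20) - N(13) = (20-13) mod 26 = 7 = H
  Q(16) - I(8) = (16-8) mod 26 = 8 = I
  R(17) - N(13) = (17-13) mod 26 = 4 = E
  Y(24) - N(13) = (24-13) mod 26 = 11 = L
  L(11) - I(8) = (11-8) mod 26 = 3 = D
Plaintext: SHIELD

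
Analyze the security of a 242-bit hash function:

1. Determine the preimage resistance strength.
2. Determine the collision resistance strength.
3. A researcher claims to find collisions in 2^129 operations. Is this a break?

Step 1: Preimage resistance requires brute-force of 2^242 operations.
Step 2: Collision resistance (birthday bound) = 2^(242/2) = 2^121.
Step 3: The claimed attack costs 2^129 operations.
Step 4: Since 2^129 >= 2^121, the claimed attack is no faster than the generic birthday attack, so this does not break collision resistance.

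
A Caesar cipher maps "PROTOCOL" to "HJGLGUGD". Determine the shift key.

Step 1: Compare first letters: P (position 15) -> H (position 7).
Step 2: Shift = (7 - 15) mod 26 = 18.
The shift value is 18.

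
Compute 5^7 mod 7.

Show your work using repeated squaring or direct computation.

Step 1: Compute 5^7 mod 7 step by step, reducing modulo 7 at each step.
  5^1 mod 7 = 5
  5^2 mod 7 = (5 * 5) mod 7 = 4
  5^3 mod 7 = (4 * 5) mod 7 = 6
  5^4 mod 7 = (6 * 5) mod 7 = 2
  5^5 mod 7 = (2 * 5) mod 7 = 3
  5^6 mod 7 = (3 * 5) mod 7 = 1
  5^7 mod 7 = (1 * 5) mod 7 = 5
Step 2: Result = 5.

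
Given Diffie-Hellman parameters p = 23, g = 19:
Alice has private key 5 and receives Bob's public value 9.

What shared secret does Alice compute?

Step 1: s = B^a mod p = 9^5 mod 23.
  9^1 mod 23 = 9
  9^2 mod 23 = (9 * 9) mod 23 = 12
  9^3 mod 23 = (12 * 9) mod 23 = 16
  9^4 mod 23 = (16 * 9) mod 23 = 6
  9^5 mod 23 = (6 * 9) mod 23 = 8
Result: shared secret = 8.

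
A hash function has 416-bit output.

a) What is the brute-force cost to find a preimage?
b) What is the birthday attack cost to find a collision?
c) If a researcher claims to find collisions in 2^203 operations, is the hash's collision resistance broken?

Step 1: Preimage resistance requires brute-force of 2^416 operations.
Step 2: Collision resistance (birthday bound) = 2^(416/2) = 2^208.
Step 3: The claimed attack costs 2^203 operations.
Step 4: Since 2^203 < 2^208, the claimed attack beats the generic birthday bound, so collision resistance is broken.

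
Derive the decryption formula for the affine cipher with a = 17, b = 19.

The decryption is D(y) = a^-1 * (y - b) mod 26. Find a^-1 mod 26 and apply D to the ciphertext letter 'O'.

Step 1: Find a^-1, the modular inverse of 17 mod 26.
Step 2: We need 17 * a^-1 = 1 (mod 26).
Step 3: 17 * 23 = 391 = 15 * 26 + 1, so a^-1 = 23.
Step 4: D(y) = 23(y - 19) mod 26.
Step 5: Apply to 'O' (y = 14): D(14) = 23 * (14 - 19) mod 26 = 23 * -5 mod 26 = 15 -> 'P'.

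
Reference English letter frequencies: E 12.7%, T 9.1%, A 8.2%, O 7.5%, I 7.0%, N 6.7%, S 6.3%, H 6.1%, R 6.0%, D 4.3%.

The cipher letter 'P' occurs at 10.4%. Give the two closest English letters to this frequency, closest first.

Step 1: Observed frequency of 'P' is 10.4%.
Step 2: Compute distances to each reference frequency and sort:
  T (9.1%): difference = 1.3% <-- BEST
  A (8.2%): difference = 2.2% <-- RUNNER-UP
  E (12.7%): difference = 2.3%
  O (7.5%): difference = 2.9%
  I (7.0%): difference = 3.4%
Step 3: Most likely is 'T' (9.1%, diff 1.3%); second most likely is 'A' (8.2%, diff 2.2%).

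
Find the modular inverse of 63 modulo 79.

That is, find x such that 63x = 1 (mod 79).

Step 1: We need x such that 63 * x = 1 (mod 79).
Step 2: Using the extended Euclidean algorithm or trial:
  63 * 74 = 4662 = 59 * 79 + 1.
Step 3: Since 4662 mod 79 = 1, the inverse is x = 74.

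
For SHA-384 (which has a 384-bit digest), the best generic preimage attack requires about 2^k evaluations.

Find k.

Step 1: The hash has a 384-bit output.
Step 2: Preimage resistance means: given a digest h(x), it should be infeasible to find any input that hashes to it.
With a 384-bit output there are 2^384 possible digests, so a generic brute-force preimage search costs about 2^384 evaluations.
Step 3: Security level = 384 bits.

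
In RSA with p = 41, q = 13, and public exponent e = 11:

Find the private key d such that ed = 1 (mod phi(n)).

Step 1: n = 41 * 13 = 533.
Step 2: phi(n) = 40 * 12 = 480.
Step 3: Find d such that 11 * d = 1 (mod 480).
Step 4: d = 11^(-1) mod 480 = 131.
Verification: 11 * 131 = 1441 = 3 * 480 + 1.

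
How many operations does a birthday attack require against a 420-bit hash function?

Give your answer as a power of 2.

Step 1: The birthday paradox gives collision probability ~50% after sqrt(2^n) = 2^(n/2) hashes.
Step 2: For 420-bit output: 2^(420/2) = 2^210.
Step 3: Approximately 2^210 hash computations needed.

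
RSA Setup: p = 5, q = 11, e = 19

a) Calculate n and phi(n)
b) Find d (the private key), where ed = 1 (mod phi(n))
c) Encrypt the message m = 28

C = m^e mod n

Step 1: n = 5 * 11 = 55.
Step 2: phi(n) = (5-1)(11-1) = 4 * 10 = 40.
Step 3: Find d = 19^(-1) mod 40 = 19.
  Verify: 19 * 19 = 361 = 1 (mod 40).
Step 4: C = 28^19 mod 55 = 2.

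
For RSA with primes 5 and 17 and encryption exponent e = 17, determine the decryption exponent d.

Step 1: n = 5 * 17 = 85.
Step 2: phi(n) = 4 * 16 = 64.
Step 3: Find d such that 17 * d = 1 (mod 64).
Step 4: d = 17^(-1) mod 64 = 49.
Verification: 17 * 49 = 833 = 13 * 64 + 1.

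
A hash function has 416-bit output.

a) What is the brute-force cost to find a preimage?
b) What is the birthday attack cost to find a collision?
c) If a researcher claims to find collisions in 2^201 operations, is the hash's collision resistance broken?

Step 1: Preimage resistance requires brute-force of 2^416 operations.
Step 2: Collision resistance (birthday bound) = 2^(416/2) = 2^208.
Step 3: The claimed attack costs 2^201 operations.
Step 4: Since 2^201 < 2^208, the claimed attack beats the generic birthday bound, so collision resistance is broken.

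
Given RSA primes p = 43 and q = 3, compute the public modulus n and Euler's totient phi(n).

Step 1: n = p * q = 43 * 3 = 129.
Step 2: phi(n) = (p-1)(q-1) = 42 * 2 = 84.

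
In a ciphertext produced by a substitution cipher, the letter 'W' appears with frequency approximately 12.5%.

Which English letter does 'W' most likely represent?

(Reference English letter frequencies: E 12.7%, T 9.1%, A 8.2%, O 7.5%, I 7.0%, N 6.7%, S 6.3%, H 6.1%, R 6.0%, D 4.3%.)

Step 1: The observed frequency is 12.5%.
Step 2: Compare with English frequencies:
  E: 12.7% (difference: 0.2%) <-- closest
  T: 9.1% (difference: 3.4%)
  A: 8.2% (difference: 4.3%)
  O: 7.5% (difference: 5.0%)
  I: 7.0% (difference: 5.5%)
  N: 6.7% (difference: 5.8%)
  S: 6.3% (difference: 6.2%)
  H: 6.1% (difference: 6.4%)
  R: 6.0% (difference: 6.5%)
  D: 4.3% (difference: 8.2%)
Step 3: 'W' most likely represents 'E' (frequency 12.7%).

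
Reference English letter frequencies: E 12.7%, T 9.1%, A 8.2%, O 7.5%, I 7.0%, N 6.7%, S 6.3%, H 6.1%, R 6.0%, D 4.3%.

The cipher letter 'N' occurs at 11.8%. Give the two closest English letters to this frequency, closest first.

Step 1: Observed frequency of 'N' is 11.8%.
Step 2: Compute distances to each reference frequency and sort:
  E (12.7%): difference = 0.9% <-- BEST
  T (9.1%): difference = 2.7% <-- RUNNER-UP
  A (8.2%): difference = 3.6%
  O (7.5%): difference = 4.3%
  I (7.0%): difference = 4.8%
Step 3: Most likely is 'E' (12.7%, diff 0.9%); second most likely is 'T' (9.1%, diff 2.7%).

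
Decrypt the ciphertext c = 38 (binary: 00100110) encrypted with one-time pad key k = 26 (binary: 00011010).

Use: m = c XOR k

Step 1: XOR ciphertext with key:
  Ciphertext: 00100110
  Key:        00011010
  XOR:        00111100
Step 2: Plaintext = 00111100 = 60 in decimal.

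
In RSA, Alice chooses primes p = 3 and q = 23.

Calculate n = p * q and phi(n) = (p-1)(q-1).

Step 1: n = p * q = 3 * 23 = 69.
Step 2: phi(n) = (p-1)(q-1) = 2 * 22 = 44.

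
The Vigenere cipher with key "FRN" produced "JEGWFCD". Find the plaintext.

Step 1: Extend key: FRNFRNF
Step 2: Decrypt each letter (c - k) mod 26:
  J(9) - F(5) = (9-5) mod 26 = 4 = E
  E(4) - R(17) = (4-17) mod 26 = 13 = N
  G(6) - N(13) = (6-13) mod 26 = 19 = T
  W(22) - F(5) = (22-5) mod 26 = 17 = R
  F(5) - R(17) = (5-17) mod 26 = 14 = O
  C(2) - N(13) = (2-13) mod 26 = 15 = P
  D(3) - F(5) = (3-5) mod 26 = 24 = Y
Plaintext: ENTROPY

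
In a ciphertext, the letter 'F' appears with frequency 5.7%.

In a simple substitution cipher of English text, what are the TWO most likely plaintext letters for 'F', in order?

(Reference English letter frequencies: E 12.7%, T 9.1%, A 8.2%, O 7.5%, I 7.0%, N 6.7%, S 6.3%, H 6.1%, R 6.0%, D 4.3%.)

Step 1: Observed frequency of 'F' is 5.7%.
Step 2: Compute distances to each reference frequency and sort:
  R (6.0%): difference = 0.3% <-- BEST
  H (6.1%): difference = 0.4% <-- RUNNER-UP
  S (6.3%): difference = 0.6%
  N (6.7%): difference = 1.0%
  I (7.0%): difference = 1.3%
Step 3: Most likely is 'R' (6.0%, diff 0.3%); second most likely is 'H' (6.1%, diff 0.4%).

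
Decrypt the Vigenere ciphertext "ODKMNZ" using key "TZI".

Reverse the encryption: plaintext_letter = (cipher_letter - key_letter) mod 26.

Step 1: Extend key: TZITZI
Step 2: Decrypt each letter (c - k) mod 26:
  O(14) - T(19) = (14-19) mod 26 = 21 = V
  D(3) - Z(25) = (3-25) mod 26 = 4 = E
  K(10) - I(8) = (10-8) mod 26 = 2 = C
  M(12) - T(19) = (12-19) mod 26 = 19 = T
  N(13) - Z(25) = (13-25) mod 26 = 14 = O
  Z(25) - I(8) = (25-8) mod 26 = 17 = R
Plaintext: VECTOR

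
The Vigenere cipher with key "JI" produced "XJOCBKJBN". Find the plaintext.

Step 1: Extend key: JIJIJIJIJ
Step 2: Decrypt each letter (c - k) mod 26:
  X(23) - J(9) = (23-9) mod 26 = 14 = O
  J(9) - I(8) = (9-8) mod 26 = 1 = B
  O(14) - J(9) = (14-9) mod 26 = 5 = F
  C(2) - I(8) = (2-8) mod 26 = 20 = U
  B(1) - J(9) = (1-9) mod 26 = 18 = S
  K(10) - I(8) = (10-8) mod 26 = 2 = C
  J(9) - J(9) = (9-9) mod 26 = 0 = A
  B(1) - I(8) = (1-8) mod 26 = 19 = T
  N(13) - J(9) = (13-9) mod 26 = 4 = E
Plaintext: OBFUSCATE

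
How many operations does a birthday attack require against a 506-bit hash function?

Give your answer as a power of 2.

Step 1: The birthday paradox gives collision probability ~50% after sqrt(2^n) = 2^(n/2) hashes.
Step 2: For 506-bit output: 2^(506/2) = 2^253.
Step 3: Approximately 2^253 hash computations needed.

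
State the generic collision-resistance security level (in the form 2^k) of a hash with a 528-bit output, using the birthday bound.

Step 1: The birthday paradox gives collision probability ~50% after sqrt(2^n) = 2^(n/2) hashes.
Step 2: For 528-bit output: 2^(528/2) = 2^264.
Step 3: Approximately 2^264 hash computations needed.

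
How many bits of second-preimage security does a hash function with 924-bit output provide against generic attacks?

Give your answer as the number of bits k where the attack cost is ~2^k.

Step 1: The hash has a 924-bit output.
Step 2: Second-preimage resistance means: given a specific input x, it should be infeasible to find a different y with h(y) = h(x).
With a 924-bit output, a generic search for a second preimage costs about 2^924 evaluations (each trial matches the fixed target with probability 2^-924).
Step 3: Security level = 924 bits.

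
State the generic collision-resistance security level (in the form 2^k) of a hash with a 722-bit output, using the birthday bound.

Step 1: The birthday paradox gives collision probability ~50% after sqrt(2^n) = 2^(n/2) hashes.
Step 2: For 722-bit output: 2^(722/2) = 2^361.
Step 3: Approximately 2^361 hash computations needed.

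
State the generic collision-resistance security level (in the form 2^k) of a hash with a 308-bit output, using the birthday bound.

Step 1: The birthday paradox gives collision probability ~50% after sqrt(2^n) = 2^(n/2) hashes.
Step 2: For 308-bit output: 2^(308/2) = 2^154.
Step 3: Approximately 2^154 hash computations needed.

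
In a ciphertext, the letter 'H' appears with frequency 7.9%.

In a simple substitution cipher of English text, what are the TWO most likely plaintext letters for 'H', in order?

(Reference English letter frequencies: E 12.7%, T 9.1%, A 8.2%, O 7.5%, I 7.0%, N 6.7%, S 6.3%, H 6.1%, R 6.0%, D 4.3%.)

Step 1: Observed frequency of 'H' is 7.9%.
Step 2: Compute distances to each reference frequency and sort:
  A (8.2%): difference = 0.3% <-- BEST
  O (7.5%): difference = 0.4% <-- RUNNER-UP
  I (7.0%): difference = 0.9%
  T (9.1%): difference = 1.2%
  N (6.7%): difference = 1.2%
Step 3: Most likely is 'A' (8.2%, diff 0.3%); second most likely is 'O' (7.5%, diff 0.4%).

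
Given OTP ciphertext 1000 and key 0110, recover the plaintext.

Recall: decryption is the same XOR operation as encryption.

Step 1: XOR ciphertext with key:
  Ciphertext: 1000
  Key:        0110
  XOR:        1110
Step 2: Plaintext = 1110 = 14 in decimal.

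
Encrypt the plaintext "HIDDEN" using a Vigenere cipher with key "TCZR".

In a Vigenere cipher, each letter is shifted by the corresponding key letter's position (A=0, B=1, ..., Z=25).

Step 1: Repeat key to match plaintext length:
  Plaintext: HIDDEN
  Key:       TCZRTC
Step 2: Encrypt each letter:
  H(7) + T(19) = (7+19) mod 26 = 0 = A
  I(8) + C(2) = (8+2) mod 26 = 10 = K
  D(3) + Z(25) = (3+25) mod 26 = 2 = C
  D(3) + R(17) = (3+17) mod 26 = 20 = U
  E(4) + T(19) = (4+19) mod 26 = 23 = X
  N(13) + C(2) = (13+2) mod 26 = 15 = P
Ciphertext: AKCUXP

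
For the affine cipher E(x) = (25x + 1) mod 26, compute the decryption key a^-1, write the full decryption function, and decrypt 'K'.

Step 1: Find a^-1, the modular inverse of 25 mod 26.
Step 2: We need 25 * a^-1 = 1 (mod 26).
Step 3: 25 * 25 = 625 = 24 * 26 + 1, so a^-1 = 25.
Step 4: D(y) = 25(y - 1) mod 26.
Step 5: Apply to 'K' (y = 10): D(10) = 25 * (10 - 1) mod 26 = 25 * 9 mod 26 = 17 -> 'R'.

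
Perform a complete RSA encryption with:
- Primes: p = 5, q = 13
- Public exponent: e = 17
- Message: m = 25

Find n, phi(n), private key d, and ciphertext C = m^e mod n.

Step 1: n = 5 * 13 = 65.
Step 2: phi(n) = (5-1)(13-1) = 4 * 12 = 48.
Step 3: Find d = 17^(-1) mod 48 = 17.
  Verify: 17 * 17 = 289 = 1 (mod 48).
Step 4: C = 25^17 mod 65 = 25.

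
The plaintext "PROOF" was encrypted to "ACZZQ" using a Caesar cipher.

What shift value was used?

Step 1: Compare first letters: P (position 15) -> A (position 0).
Step 2: Shift = (0 - 15) mod 26 = 11.
The shift value is 11.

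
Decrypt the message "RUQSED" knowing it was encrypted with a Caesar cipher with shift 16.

Step 1: Reverse the shift by subtracting 16 from each letter position.
  R (position 17) -> position (17-16) mod 26 = 1 -> B
  U (position 20) -> position (20-16) mod 26 = 4 -> E
  Q (position 16) -> position (16-16) mod 26 = 0 -> A
  S (position 18) -> position (18-16) mod 26 = 2 -> C
  E (position 4) -> position (4-16) mod 26 = 14 -> O
  D (position 3) -> position (3-16) mod 26 = 13 -> N
Decrypted message: BEACON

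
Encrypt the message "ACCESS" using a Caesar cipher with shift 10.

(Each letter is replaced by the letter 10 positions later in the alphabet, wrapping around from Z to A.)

Step 1: For each letter, shift forward by 10 positions (mod 26).
  A (position 0) -> position (0+10) mod 26 = 10 -> K
  C (position 2) -> position (2+10) mod 26 = 12 -> M
  C (position 2) -> position (2+10) mod 26 = 12 -> M
  E (position 4) -> position (4+10) mod 26 = 14 -> O
  S (position 18) -> position (18+10) mod 26 = 2 -> C
  S (position 18) -> position (18+10) mod 26 = 2 -> C
Result: KMMOCC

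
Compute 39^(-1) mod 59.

Step 1: We need x such that 39 * x = 1 (mod 59).
Step 2: Using the extended Euclidean algorithm or trial:
  39 * 56 = 2184 = 37 * 59 + 1.
Step 3: Since 2184 mod 59 = 1, the inverse is x = 56.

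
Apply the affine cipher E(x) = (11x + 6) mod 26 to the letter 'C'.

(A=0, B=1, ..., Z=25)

Step 1: Convert 'C' to number: x = 2.
Step 2: E(2) = (11 * 2 + 6) mod 26 = 28 mod 26 = 2.
Step 3: Convert 2 back to letter: C.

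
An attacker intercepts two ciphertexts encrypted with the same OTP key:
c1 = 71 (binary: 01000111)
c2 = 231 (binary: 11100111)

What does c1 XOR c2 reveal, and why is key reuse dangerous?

Step 1: c1 XOR c2 = (m1 XOR k) XOR (m2 XOR k).
Step 2: By XOR associativity/commutativity: = m1 XOR m2 XOR k XOR k = m1 XOR m2.
Step 3: 01000111 XOR 11100111 = 10100000 = 160.
Step 4: The key cancels out! An attacker learns m1 XOR m2 = 160, revealing the relationship between plaintexts.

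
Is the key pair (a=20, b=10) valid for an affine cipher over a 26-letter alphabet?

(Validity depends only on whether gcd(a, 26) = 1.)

Step 1: Compute gcd(20, 26).
Step 2: gcd(20, 26) = 2.
Since gcd = 2 != 1, 20 shares a common factor with 26, so it cannot be used.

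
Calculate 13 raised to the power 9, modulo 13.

Step 1: Compute 13^9 mod 13 step by step, reducing modulo 13 at each step.
  13^1 mod 13 = 0
  13^2 mod 13 = (0 * 13) mod 13 = 0
  13^3 mod 13 = (0 * 13) mod 13 = 0
  13^4 mod 13 = (0 * 13) mod 13 = 0
  13^5 mod 13 = (0 * 13) mod 13 = 0
  13^6 mod 13 = (0 * 13) mod 13 = 0
  13^7 mod 13 = (0 * 13) mod 13 = 0
  13^8 mod 13 = (0 * 13) mod 13 = 0
  13^9 mod 13 = (0 * 13) mod 13 = 0
Step 2: Result = 0.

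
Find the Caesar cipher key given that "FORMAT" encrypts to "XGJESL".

Step 1: Compare first letters: F (position 5) -> X (position 23).
Step 2: Shift = (23 - 5) mod 26 = 18.
The shift value is 18.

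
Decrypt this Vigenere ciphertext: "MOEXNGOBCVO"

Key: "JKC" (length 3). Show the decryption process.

Step 1: Key 'JKC' has length 3. Extended key: JKCJKCJKCJK
Step 2: Decrypt each position:
  M(12) - J(9) = 3 = D
  O(14) - K(10) = 4 = E
  E(4) - C(2) = 2 = C
  X(23) - J(9) = 14 = O
  N(13) - K(10) = 3 = D
  G(6) - C(2) = 4 = E
  O(14) - J(9) = 5 = F
  B(1) - K(10) = 17 = R
  C(2) - C(2) = 0 = A
  V(21) - J(9) = 12 = M
  O(14) - K(10) = 4 = E
Plaintext: DECODEFRAME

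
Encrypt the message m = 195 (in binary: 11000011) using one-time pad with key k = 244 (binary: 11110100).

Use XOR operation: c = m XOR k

Step 1: Write out the XOR operation bit by bit:
  Message: 11000011
  Key:     11110100
  XOR:     00110111
Step 2: Convert to decimal: 00110111 = 55.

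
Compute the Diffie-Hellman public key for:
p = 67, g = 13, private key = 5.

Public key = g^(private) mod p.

Step 1: A = g^a mod p = 13^5 mod 67.
  13^1 mod 67 = 13
  13^2 mod 67 = (13 * 13) mod 67 = 35
  13^3 mod 67 = (35 * 13) mod 67 = 53
  13^4 mod 67 = (53 * 13) mod 67 = 19
  13^5 mod 67 = (19 * 13) mod 67 = 46
Result: A = 46.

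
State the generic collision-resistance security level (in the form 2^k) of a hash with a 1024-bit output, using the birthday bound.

Step 1: The birthday paradox gives collision probability ~50% after sqrt(2^n) = 2^(n/2) hashes.
Step 2: For 1024-bit output: 2^(1024/2) = 2^512.
Step 3: Approximately 2^512 hash computations needed.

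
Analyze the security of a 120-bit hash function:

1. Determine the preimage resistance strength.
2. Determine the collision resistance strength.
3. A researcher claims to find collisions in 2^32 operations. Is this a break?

Step 1: Preimage resistance requires brute-force of 2^120 operations.
Step 2: Collision resistance (birthday bound) = 2^(120/2) = 2^60.
Step 3: The claimed attack costs 2^32 operations.
Step 4: Since 2^32 < 2^60, the claimed attack beats the generic birthday bound, so collision resistance is broken.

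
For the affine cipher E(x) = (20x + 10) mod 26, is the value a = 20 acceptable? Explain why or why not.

Step 1: Compute gcd(20, 26).
Step 2: gcd(20, 26) = 2.
Since gcd = 2 != 1, 20 shares a common factor with 26, so it cannot be used.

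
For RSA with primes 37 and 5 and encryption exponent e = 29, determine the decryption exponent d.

Step 1: n = 37 * 5 = 185.
Step 2: phi(n) = 36 * 4 = 144.
Step 3: Find d such that 29 * d = 1 (mod 144).
Step 4: d = 29^(-1) mod 144 = 5.
Verification: 29 * 5 = 145 = 1 * 144 + 1.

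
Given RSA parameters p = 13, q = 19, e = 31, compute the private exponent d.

Step 1: n = 13 * 19 = 247.
Step 2: phi(n) = 12 * 18 = 216.
Step 3: Find d such that 31 * d = 1 (mod 216).
Step 4: d = 31^(-1) mod 216 = 7.
Verification: 31 * 7 = 217 = 1 * 216 + 1.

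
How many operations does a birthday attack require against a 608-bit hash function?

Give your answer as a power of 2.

Step 1: The birthday paradox gives collision probability ~50% after sqrt(2^n) = 2^(n/2) hashes.
Step 2: For 608-bit output: 2^(608/2) = 2^304.
Step 3: Approximately 2^304 hash computations needed.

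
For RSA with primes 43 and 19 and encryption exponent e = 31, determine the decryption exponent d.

Step 1: n = 43 * 19 = 817.
Step 2: phi(n) = 42 * 18 = 756.
Step 3: Find d such that 31 * d = 1 (mod 756).
Step 4: d = 31^(-1) mod 756 = 439.
Verification: 31 * 439 = 13609 = 18 * 756 + 1.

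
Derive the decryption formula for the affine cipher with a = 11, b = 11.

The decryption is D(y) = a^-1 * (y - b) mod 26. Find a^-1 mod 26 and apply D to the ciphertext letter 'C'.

Step 1: Find a^-1, the modular inverse of 11 mod 26.
Step 2: We need 11 * a^-1 = 1 (mod 26).
Step 3: 11 * 19 = 209 = 8 * 26 + 1, so a^-1 = 19.
Step 4: D(y) = 19(y - 11) mod 26.
Step 5: Apply to 'C' (y = 2): D(2) = 19 * (2 - 11) mod 26 = 19 * -9 mod 26 = 11 -> 'L'.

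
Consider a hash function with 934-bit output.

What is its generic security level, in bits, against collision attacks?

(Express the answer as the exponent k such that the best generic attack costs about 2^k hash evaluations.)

Step 1: The hash has a 934-bit output.
Step 2: Collision resistance means it should be infeasible to find any x != y with h(x) = h(y).
By the birthday bound, a generic collision search succeeds after about sqrt(2^934) = 2^(934/2) = 2^467 evaluations.
Step 3: Security level = 467 bits.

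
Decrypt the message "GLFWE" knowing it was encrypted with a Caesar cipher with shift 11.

Step 1: Reverse the shift by subtracting 11 from each letter position.
  G (position 6) -> position (6-11) mod 26 = 21 -> V
  L (position 11) -> position (11-11) mod 26 = 0 -> A
  F (position 5) -> position (5-11) mod 26 = 20 -> U
  W (position 22) -> position (22-11) mod 26 = 11 -> L
  E (position 4) -> position (4-11) mod 26 = 19 -> T
Decrypted message: VAULT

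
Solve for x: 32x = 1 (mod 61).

Step 1: We need x such that 32 * x = 1 (mod 61).
Step 2: Using the extended Euclidean algorithm or trial:
  32 * 21 = 672 = 11 * 61 + 1.
Step 3: Since 672 mod 61 = 1, the inverse is x = 21.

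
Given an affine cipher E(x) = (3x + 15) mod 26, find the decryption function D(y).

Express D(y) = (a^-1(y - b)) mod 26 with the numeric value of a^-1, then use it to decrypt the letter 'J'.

Step 1: Find a^-1, the modular inverse of 3 mod 26.
Step 2: We need 3 * a^-1 = 1 (mod 26).
Step 3: 3 * 9 = 27 = 1 * 26 + 1, so a^-1 = 9.
Step 4: D(y) = 9(y - 15) mod 26.
Step 5: Apply to 'J' (y = 9): D(9) = 9 * (9 - 15) mod 26 = 9 * -6 mod 26 = 24 -> 'Y'.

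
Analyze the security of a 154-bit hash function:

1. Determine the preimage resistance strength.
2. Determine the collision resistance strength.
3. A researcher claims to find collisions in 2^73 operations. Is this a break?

Step 1: Preimage resistance requires brute-force of 2^154 operations.
Step 2: Collision resistance (birthday bound) = 2^(154/2) = 2^77.
Step 3: The claimed attack costs 2^73 operations.
Step 4: Since 2^73 < 2^77, the claimed attack beats the generic birthday bound, so collision resistance is broken.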